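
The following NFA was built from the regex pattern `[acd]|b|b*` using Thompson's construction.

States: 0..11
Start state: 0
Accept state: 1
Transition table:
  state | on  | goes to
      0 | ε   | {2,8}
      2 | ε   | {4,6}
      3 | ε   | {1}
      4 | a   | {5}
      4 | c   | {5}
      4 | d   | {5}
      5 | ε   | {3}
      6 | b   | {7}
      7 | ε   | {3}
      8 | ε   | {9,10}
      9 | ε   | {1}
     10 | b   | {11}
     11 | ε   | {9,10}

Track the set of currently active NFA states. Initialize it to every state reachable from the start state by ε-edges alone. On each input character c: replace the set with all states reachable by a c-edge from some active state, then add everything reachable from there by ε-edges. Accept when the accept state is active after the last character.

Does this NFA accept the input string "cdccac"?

S₀ = ε-closure({0}) = {0,1,2,4,6,8,9,10}
'c' @ 1: {1,3,5}  [accepting]
'd' @ 2: {}  — state set empty
rest 'ccac' ignored (set empty)
end set {} — state 1 not in

Answer: REJECT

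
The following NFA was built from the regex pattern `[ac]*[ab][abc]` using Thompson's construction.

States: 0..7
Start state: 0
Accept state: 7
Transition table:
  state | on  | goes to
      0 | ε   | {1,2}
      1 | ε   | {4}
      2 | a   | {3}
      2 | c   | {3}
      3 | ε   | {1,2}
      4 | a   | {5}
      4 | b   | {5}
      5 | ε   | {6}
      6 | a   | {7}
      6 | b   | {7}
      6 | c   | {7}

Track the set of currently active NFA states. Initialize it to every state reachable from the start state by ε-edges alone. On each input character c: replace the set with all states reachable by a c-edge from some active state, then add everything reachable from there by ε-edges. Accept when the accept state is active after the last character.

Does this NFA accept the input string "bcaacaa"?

Answer: REJECT

Derivation:
S₀ = ε-closure({0}) = {0,1,2,4}
'b' @ 1: {5,6}
'c' @ 2: {7}  ✓accept
'a' @ 3: {}  — dead — no transitions
rest 'acaa' ignored (set empty)
after full input: {}  (accept=7 not in)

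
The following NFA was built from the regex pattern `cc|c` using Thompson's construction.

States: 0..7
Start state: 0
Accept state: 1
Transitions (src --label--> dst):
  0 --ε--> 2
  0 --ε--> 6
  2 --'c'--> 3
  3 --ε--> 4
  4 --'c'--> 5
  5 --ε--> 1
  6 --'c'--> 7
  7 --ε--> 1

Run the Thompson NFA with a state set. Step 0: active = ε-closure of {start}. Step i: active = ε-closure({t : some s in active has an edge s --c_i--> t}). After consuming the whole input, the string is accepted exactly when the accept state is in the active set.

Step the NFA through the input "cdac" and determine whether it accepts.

initial (ε-close {0}): {0,2,6}
'c' @ 1: {1,3,4,7}  ✓accept
'd' @ 2: {}  — dead — no transitions
rest 'ac' ignored (set empty)
after full input: {}  (accept=1 not in)

Answer: REJECT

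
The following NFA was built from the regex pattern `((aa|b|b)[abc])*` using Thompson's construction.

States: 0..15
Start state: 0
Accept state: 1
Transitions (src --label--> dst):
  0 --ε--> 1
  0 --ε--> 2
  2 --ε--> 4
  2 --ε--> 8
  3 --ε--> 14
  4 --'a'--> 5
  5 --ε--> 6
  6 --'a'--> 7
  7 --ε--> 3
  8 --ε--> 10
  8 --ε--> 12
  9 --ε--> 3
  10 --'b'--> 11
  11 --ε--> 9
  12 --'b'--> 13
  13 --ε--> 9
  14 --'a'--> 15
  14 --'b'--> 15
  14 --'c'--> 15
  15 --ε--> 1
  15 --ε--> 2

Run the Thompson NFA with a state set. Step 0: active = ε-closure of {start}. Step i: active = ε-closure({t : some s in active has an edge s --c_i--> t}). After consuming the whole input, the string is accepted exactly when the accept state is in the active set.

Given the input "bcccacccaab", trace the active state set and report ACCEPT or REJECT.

initial (ε-close {0}): {0,1,2,4,8,10,12}
'b' @ 1: {3,9,11,13,14}
'c' @ 2: {1,2,4,8,10,12,15}  (accept∈set)
'c' @ 3: {}  — dead — no transitions
rest 'cacccaab' ignored (set empty)
after full input: {}  (accept=1 not in)

Answer: REJECT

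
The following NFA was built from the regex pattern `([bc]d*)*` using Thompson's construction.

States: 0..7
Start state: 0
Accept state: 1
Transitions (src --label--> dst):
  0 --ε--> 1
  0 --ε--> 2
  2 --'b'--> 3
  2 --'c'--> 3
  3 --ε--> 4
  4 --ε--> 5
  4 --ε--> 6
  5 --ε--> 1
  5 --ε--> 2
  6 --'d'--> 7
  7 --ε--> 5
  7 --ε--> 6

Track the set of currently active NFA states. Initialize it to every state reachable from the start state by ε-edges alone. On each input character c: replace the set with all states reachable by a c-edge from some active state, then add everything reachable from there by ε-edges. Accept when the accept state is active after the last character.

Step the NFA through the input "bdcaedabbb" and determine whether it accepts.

Answer: REJECT

Steps:
start: ε-closure({0}) = {0,1,2}
'b' @ 1: {1,2,3,4,5,6}  (accept∈set)
'd' @ 2: {1,2,5,6,7}  (accept∈set)
'c' @ 3: {1,2,3,4,5,6}  (accept∈set)
'a' @ 4: {}  — state set empty
rest 'edabbb' ignored (set empty)
end set {} — state 1 not in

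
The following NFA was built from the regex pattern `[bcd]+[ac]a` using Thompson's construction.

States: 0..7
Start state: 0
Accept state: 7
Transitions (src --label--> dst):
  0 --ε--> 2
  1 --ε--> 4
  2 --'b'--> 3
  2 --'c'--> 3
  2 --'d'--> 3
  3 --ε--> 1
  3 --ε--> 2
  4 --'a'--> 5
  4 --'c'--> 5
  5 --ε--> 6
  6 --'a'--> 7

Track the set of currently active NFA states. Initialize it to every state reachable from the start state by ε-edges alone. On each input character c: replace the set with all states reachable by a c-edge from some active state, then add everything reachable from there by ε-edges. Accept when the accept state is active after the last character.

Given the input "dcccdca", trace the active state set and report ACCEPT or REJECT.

S₀ = ε-closure({0}) = {0,2}
'd' @ 1: {1,2,3,4}
'c' @ 2: {1,2,3,4,5,6}
'c' @ 3: {1,2,3,4,5,6}
'c' @ 4: {1,2,3,4,5,6}
'd' @ 5: {1,2,3,4}
'c' @ 6: {1,2,3,4,5,6}
'a' @ 7: {5,6,7}  [accepting]
after full input: {5,6,7}  (accept=7 in)

Answer: ACCEPT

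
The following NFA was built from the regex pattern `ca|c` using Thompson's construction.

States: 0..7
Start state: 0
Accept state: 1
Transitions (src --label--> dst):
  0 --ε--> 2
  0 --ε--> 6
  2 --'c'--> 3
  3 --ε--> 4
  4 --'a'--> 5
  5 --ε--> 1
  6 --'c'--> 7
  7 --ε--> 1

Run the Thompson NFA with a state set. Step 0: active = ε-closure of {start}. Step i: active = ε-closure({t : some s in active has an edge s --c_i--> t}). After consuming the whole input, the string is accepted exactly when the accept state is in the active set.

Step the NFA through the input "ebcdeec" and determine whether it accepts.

start: ε-closure({0}) = {0,2,6}
'e' @ 1: {}  — dead — no transitions
rest 'bcdeec' ignored (set empty)
end set {} — state 1 not in

Answer: REJECT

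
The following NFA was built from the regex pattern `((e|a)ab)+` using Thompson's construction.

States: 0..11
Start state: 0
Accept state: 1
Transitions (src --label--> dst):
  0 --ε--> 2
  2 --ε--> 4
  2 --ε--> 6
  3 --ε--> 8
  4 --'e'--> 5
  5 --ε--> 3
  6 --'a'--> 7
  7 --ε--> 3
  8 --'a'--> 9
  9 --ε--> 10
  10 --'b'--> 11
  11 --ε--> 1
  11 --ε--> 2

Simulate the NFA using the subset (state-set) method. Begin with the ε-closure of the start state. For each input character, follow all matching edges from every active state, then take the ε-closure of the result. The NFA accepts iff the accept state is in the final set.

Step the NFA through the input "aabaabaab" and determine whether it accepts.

Answer: ACCEPT

Derivation:
S₀ = ε-closure({0}) = {0,2,4,6}
'a' @ 1: {3,7,8}
'a' @ 2: {9,10}
'b' @ 3: {1,2,4,6,11}  ✓accept
'a' @ 4: {3,7,8}
'a' @ 5: {9,10}
'b' @ 6: {1,2,4,6,11}  ✓accept
'a' @ 7: {3,7,8}
'a' @ 8: {9,10}
'b' @ 9: {1,2,4,6,11}  ✓accept
after full input: {1,2,4,6,11}  (accept=1 in)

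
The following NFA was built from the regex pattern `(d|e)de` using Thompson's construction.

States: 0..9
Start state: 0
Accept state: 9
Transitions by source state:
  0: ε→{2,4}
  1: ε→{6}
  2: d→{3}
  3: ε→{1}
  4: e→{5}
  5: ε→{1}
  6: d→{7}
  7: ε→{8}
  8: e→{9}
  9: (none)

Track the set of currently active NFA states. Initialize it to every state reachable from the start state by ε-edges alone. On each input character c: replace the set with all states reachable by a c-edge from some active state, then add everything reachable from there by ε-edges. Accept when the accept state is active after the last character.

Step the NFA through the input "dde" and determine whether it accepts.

Answer: ACCEPT

Derivation:
S₀ = ε-closure({0}) = {0,2,4}
'd' @ 1: {1,3,6}
'd' @ 2: {7,8}
'e' @ 3: {9}  [accepting]
end set {9} — state 9 in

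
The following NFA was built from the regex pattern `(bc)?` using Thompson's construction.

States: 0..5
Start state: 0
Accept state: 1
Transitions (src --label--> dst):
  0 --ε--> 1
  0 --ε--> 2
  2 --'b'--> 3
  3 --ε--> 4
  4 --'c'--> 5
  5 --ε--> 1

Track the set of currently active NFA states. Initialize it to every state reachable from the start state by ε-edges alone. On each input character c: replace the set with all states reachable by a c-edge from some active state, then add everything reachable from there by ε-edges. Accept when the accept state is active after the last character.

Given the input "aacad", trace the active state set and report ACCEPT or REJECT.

Answer: REJECT

Derivation:
S₀ = ε-closure({0}) = {0,1,2}
'a' @ 1: {}  — state set empty
rest 'acad' ignored (set empty)
final: {}; accept 1 not in set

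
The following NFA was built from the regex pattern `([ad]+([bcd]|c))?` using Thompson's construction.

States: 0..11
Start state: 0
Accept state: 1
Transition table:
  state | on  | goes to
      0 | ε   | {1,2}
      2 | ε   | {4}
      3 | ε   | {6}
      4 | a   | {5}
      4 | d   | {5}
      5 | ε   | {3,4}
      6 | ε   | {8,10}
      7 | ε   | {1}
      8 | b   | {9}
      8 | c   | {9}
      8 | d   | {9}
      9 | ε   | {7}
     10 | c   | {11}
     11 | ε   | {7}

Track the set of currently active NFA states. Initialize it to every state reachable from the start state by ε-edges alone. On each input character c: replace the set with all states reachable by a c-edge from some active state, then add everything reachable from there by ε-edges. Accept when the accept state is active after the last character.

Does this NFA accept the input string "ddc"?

Answer: ACCEPT

Derivation:
start: ε-closure({0}) = {0,1,2,4}
'd' @ 1: {3,4,5,6,8,10}
'd' @ 2: {1,3,4,5,6,7,8,9,10}  [accepting]
'c' @ 3: {1,7,9,11}  [accepting]
end set {1,7,9,11} — state 1 in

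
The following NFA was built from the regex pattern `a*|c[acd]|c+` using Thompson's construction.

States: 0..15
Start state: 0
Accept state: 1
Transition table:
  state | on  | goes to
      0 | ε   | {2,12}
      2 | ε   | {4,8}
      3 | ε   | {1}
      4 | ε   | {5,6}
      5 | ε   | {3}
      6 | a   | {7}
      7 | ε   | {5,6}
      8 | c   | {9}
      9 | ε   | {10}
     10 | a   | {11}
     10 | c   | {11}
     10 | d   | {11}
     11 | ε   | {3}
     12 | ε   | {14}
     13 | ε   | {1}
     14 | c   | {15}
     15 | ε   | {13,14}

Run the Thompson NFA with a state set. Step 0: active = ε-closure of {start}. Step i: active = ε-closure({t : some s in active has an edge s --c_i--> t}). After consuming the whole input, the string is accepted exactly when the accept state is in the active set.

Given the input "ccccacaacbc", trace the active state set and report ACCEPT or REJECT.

Answer: REJECT

Derivation:
start: ε-closure({0}) = {0,1,2,3,4,5,6,8,12,14}
'c' @ 1: {1,9,10,13,14,15}  [accepting]
'c' @ 2: {1,3,11,13,14,15}  [accepting]
'c' @ 3: {1,13,14,15}  [accepting]
'c' @ 4: {1,13,14,15}  [accepting]
'a' @ 5: {}  — dead — no transitions
rest 'caacbc' ignored (set empty)
final: {}; accept 1 not in set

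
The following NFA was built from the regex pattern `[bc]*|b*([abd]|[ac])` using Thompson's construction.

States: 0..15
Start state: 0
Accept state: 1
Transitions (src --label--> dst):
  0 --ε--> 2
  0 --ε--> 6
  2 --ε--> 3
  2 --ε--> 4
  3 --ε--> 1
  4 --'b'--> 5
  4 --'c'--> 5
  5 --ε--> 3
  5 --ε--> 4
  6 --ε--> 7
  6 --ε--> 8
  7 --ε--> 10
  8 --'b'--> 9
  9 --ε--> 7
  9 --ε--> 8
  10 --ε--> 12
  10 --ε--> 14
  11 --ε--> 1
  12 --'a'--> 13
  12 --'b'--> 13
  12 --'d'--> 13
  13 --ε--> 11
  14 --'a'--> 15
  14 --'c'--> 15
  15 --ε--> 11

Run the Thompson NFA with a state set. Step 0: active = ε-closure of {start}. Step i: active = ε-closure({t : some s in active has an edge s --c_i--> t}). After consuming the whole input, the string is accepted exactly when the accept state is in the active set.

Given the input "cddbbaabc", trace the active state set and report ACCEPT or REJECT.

Answer: REJECT

Steps:
initial (ε-close {0}): {0,1,2,3,4,6,7,8,10,12,14}
'c' @ 1: {1,3,4,5,11,15}  [accepting]
'd' @ 2: {}  — state set empty
rest 'dbbaabc' ignored (set empty)
end set {} — state 1 not in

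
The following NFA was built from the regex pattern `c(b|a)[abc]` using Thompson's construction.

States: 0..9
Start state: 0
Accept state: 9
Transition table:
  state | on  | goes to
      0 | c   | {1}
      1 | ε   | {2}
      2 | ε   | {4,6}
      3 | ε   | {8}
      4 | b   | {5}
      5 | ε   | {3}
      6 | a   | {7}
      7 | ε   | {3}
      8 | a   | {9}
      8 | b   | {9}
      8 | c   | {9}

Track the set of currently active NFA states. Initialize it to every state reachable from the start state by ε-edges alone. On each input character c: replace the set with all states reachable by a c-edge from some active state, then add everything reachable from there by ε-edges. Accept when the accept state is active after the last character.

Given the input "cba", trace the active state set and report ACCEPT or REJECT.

S₀ = ε-closure({0}) = {0}
'c' @ 1: {1,2,4,6}
'b' @ 2: {3,5,8}
'a' @ 3: {9}  ✓accept
end set {9} — state 9 in

Answer: ACCEPT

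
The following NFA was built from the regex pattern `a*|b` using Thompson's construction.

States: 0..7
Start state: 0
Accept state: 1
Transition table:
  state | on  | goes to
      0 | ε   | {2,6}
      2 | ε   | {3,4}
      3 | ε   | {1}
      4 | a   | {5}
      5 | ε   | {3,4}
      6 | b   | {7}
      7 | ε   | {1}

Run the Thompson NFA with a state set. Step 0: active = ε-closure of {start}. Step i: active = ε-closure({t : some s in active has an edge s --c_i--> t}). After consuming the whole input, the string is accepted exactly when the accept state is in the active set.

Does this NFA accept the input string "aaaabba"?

Answer: REJECT

Derivation:
S₀ = ε-closure({0}) = {0,1,2,3,4,6}
'a' @ 1: {1,3,4,5}  [accepting]
'a' @ 2: {1,3,4,5}  [accepting]
'a' @ 3: {1,3,4,5}  [accepting]
'a' @ 4: {1,3,4,5}  [accepting]
'b' @ 5: {}  — state set empty
rest 'ba' ignored (set empty)
end set {} — state 1 not in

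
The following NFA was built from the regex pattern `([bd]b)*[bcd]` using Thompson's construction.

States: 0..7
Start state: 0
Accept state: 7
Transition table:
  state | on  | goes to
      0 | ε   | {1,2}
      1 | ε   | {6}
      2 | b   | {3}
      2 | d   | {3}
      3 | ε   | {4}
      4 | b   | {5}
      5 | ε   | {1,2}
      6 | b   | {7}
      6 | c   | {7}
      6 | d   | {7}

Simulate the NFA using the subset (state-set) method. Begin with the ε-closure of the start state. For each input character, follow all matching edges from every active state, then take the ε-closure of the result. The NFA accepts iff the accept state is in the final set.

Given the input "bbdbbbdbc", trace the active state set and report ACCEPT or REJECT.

start: ε-closure({0}) = {0,1,2,6}
'b' @ 1: {3,4,7}  ✓accept
'b' @ 2: {1,2,5,6}
'd' @ 3: {3,4,7}  ✓accept
'b' @ 4: {1,2,5,6}
'b' @ 5: {3,4,7}  ✓accept
'b' @ 6: {1,2,5,6}
'd' @ 7: {3,4,7}  ✓accept
'b' @ 8: {1,2,5,6}
'c' @ 9: {7}  ✓accept
final: {7}; accept 7 in set

Answer: ACCEPT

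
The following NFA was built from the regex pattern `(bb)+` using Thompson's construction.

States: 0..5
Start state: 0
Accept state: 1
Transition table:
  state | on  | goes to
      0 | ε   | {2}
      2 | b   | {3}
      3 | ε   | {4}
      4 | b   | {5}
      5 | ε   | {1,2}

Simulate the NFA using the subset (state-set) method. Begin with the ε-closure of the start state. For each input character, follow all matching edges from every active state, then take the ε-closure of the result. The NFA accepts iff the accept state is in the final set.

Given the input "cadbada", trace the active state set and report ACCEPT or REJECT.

start: ε-closure({0}) = {0,2}
'c' @ 1: {}  — dead — no transitions
rest 'adbada' ignored (set empty)
after full input: {}  (accept=1 not in)

Answer: REJECT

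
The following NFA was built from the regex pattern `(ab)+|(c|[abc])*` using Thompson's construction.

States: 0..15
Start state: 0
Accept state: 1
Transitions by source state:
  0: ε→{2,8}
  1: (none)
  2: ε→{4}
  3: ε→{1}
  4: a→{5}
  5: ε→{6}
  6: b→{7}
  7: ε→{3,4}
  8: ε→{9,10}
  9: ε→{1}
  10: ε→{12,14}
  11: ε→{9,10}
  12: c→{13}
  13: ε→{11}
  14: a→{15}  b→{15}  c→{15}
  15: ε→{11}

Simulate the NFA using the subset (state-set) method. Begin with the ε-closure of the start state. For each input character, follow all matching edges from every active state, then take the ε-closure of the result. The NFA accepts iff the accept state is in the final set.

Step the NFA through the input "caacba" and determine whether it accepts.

Answer: ACCEPT

Trace:
start: ε-closure({0}) = {0,1,2,4,8,9,10,12,14}
'c' @ 1: {1,9,10,11,12,13,14,15}  (accept∈set)
'a' @ 2: {1,9,10,11,12,14,15}  (accept∈set)
'a' @ 3: {1,9,10,11,12,14,15}  (accept∈set)
'c' @ 4: {1,9,10,11,12,13,14,15}  (accept∈set)
'b' @ 5: {1,9,10,11,12,14,15}  (accept∈set)
'a' @ 6: {1,9,10,11,12,14,15}  (accept∈set)
end set {1,9,10,11,12,14,15} — state 1 in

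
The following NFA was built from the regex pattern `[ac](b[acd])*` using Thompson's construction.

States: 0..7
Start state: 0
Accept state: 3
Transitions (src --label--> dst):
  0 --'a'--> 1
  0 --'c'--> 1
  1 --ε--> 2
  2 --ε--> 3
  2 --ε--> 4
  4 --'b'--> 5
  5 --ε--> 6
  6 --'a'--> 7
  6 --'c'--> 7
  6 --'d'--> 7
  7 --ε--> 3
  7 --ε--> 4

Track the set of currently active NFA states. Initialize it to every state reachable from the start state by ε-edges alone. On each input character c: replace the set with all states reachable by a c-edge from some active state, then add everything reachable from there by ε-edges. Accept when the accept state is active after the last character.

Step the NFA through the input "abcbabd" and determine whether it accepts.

start: ε-closure({0}) = {0}
'a' @ 1: {1,2,3,4}  [accepting]
'b' @ 2: {5,6}
'c' @ 3: {3,4,7}  [accepting]
'b' @ 4: {5,6}
'a' @ 5: {3,4,7}  [accepting]
'b' @ 6: {5,6}
'd' @ 7: {3,4,7}  [accepting]
after full input: {3,4,7}  (accept=3 in)

Answer: ACCEPT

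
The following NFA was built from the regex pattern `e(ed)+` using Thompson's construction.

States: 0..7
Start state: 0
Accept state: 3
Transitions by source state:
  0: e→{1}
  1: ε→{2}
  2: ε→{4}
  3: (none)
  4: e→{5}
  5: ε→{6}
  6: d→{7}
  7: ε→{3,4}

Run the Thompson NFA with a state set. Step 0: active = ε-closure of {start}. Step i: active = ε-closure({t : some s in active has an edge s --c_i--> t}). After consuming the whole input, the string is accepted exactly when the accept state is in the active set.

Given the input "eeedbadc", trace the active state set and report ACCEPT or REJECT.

initial (ε-close {0}): {0}
'e' @ 1: {1,2,4}
'e' @ 2: {5,6}
'e' @ 3: {}  — no active states
rest 'dbadc' ignored (set empty)
after full input: {}  (accept=3 not in)

Answer: REJECT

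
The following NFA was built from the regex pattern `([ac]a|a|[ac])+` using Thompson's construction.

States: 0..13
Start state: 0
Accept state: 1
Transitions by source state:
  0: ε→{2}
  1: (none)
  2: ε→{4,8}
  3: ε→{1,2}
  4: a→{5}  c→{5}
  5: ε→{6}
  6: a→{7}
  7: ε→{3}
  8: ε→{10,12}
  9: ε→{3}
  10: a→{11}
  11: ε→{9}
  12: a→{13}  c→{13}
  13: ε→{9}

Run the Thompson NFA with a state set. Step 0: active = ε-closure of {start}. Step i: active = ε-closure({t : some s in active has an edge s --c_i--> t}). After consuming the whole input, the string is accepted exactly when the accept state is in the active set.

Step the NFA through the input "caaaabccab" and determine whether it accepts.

Answer: REJECT

Steps:
initial (ε-close {0}): {0,2,4,8,10,12}
'c' @ 1: {1,2,3,4,5,6,8,9,10,12,13}  (accept∈set)
'a' @ 2: {1,2,3,4,5,6,7,8,9,10,11,12,13}  (accept∈set)
'a' @ 3: {1,2,3,4,5,6,7,8,9,10,11,12,13}  (accept∈set)
'a' @ 4: {1,2,3,4,5,6,7,8,9,10,11,12,13}  (accept∈set)
'a' @ 5: {1,2,3,4,5,6,7,8,9,10,11,12,13}  (accept∈set)
'b' @ 6: {}  — dead — no transitions
rest 'ccab' ignored (set empty)
end set {} — state 1 not in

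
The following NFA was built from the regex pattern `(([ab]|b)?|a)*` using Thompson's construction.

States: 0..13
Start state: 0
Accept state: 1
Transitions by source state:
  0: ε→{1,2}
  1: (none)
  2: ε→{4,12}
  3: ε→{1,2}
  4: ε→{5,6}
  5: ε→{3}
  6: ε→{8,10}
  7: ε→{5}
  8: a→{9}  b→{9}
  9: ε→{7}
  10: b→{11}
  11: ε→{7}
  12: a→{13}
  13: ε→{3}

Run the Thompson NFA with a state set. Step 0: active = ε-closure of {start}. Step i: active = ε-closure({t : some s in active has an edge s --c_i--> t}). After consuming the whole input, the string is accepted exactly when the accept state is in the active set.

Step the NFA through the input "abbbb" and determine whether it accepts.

Answer: ACCEPT

Derivation:
start: ε-closure({0}) = {0,1,2,3,4,5,6,8,10,12}
'a' @ 1: {1,2,3,4,5,6,7,8,9,10,12,13}  [accepting]
'b' @ 2: {1,2,3,4,5,6,7,8,9,10,11,12}  [accepting]
'b' @ 3: {1,2,3,4,5,6,7,8,9,10,11,12}  [accepting]
'b' @ 4: {1,2,3,4,5,6,7,8,9,10,11,12}  [accepting]
'b' @ 5: {1,2,3,4,5,6,7,8,9,10,11,12}  [accepting]
end set {1,2,3,4,5,6,7,8,9,10,11,12} — state 1 in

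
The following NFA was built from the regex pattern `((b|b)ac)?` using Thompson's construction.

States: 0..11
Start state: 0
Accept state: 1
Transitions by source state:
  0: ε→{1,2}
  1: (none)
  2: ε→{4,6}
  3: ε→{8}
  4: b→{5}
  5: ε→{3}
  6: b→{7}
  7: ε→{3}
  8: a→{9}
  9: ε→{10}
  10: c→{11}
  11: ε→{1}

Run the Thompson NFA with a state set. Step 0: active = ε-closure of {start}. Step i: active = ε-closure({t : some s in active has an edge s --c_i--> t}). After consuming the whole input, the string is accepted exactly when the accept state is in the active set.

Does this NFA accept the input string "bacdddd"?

start: ε-closure({0}) = {0,1,2,4,6}
'b' @ 1: {3,5,7,8}
'a' @ 2: {9,10}
'c' @ 3: {1,11}  (accept∈set)
'd' @ 4: {}  — dead — no transitions
rest 'ddd' ignored (set empty)
end set {} — state 1 not in

Answer: REJECT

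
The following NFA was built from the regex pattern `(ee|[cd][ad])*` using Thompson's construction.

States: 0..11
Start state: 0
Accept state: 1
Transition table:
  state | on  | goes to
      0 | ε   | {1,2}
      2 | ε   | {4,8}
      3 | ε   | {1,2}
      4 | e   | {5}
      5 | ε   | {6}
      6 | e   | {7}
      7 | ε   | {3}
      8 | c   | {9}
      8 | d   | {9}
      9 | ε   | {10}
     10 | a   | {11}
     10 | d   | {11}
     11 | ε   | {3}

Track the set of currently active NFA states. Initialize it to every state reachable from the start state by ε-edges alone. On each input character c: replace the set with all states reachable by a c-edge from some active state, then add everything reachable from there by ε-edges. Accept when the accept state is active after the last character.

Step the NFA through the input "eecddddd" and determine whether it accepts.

S₀ = ε-closure({0}) = {0,1,2,4,8}
'e' @ 1: {5,6}
'e' @ 2: {1,2,3,4,7,8}  [accepting]
'c' @ 3: {9,10}
'd' @ 4: {1,2,3,4,8,11}  [accepting]
'd' @ 5: {9,10}
'd' @ 6: {1,2,3,4,8,11}  [accepting]
'd' @ 7: {9,10}
'd' @ 8: {1,2,3,4,8,11}  [accepting]
after full input: {1,2,3,4,8,11}  (accept=1 in)

Answer: ACCEPT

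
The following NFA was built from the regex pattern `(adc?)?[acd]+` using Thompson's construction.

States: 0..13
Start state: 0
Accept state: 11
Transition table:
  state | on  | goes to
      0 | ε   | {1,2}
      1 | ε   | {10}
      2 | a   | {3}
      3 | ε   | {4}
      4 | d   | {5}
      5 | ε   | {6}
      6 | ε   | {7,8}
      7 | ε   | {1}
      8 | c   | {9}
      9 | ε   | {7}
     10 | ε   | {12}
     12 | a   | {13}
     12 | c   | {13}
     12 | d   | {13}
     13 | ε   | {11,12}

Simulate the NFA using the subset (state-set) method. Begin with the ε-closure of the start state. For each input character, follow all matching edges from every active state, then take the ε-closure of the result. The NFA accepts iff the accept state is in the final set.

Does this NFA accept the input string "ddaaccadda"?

initial (ε-close {0}): {0,1,2,10,12}
'd' @ 1: {11,12,13}  (accept∈set)
'd' @ 2: {11,12,13}  (accept∈set)
'a' @ 3: {11,12,13}  (accept∈set)
'a' @ 4: {11,12,13}  (accept∈set)
'c' @ 5: {11,12,13}  (accept∈set)
'c' @ 6: {11,12,13}  (accept∈set)
'a' @ 7: {11,12,13}  (accept∈set)
'd' @ 8: {11,12,13}  (accept∈set)
'd' @ 9: {11,12,13}  (accept∈set)
'a' @ 10: {11,12,13}  (accept∈set)
end set {11,12,13} — state 11 in

Answer: ACCEPT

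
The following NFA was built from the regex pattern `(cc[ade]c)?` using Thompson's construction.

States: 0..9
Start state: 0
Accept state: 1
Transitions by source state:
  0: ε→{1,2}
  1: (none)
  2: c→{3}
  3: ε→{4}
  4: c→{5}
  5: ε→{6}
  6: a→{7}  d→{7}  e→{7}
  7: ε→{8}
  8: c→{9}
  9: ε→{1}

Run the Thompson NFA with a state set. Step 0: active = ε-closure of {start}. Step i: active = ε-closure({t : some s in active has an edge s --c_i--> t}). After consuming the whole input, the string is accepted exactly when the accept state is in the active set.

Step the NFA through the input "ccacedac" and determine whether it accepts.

Answer: REJECT

Trace:
S₀ = ε-closure({0}) = {0,1,2}
'c' @ 1: {3,4}
'c' @ 2: {5,6}
'a' @ 3: {7,8}
'c' @ 4: {1,9}  ✓accept
'e' @ 5: {}  — dead — no transitions
rest 'dac' ignored (set empty)
after full input: {}  (accept=1 not in)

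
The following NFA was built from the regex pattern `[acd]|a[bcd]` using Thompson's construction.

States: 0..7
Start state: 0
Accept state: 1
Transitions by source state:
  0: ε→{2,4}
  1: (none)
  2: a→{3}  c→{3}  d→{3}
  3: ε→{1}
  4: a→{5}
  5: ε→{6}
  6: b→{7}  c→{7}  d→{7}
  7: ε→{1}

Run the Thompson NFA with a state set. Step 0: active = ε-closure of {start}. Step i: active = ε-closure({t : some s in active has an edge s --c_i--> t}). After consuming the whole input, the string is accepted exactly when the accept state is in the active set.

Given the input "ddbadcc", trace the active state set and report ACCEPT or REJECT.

initial (ε-close {0}): {0,2,4}
'd' @ 1: {1,3}  (accept∈set)
'd' @ 2: {}  — dead — no transitions
rest 'badcc' ignored (set empty)
end set {} — state 1 not in

Answer: REJECT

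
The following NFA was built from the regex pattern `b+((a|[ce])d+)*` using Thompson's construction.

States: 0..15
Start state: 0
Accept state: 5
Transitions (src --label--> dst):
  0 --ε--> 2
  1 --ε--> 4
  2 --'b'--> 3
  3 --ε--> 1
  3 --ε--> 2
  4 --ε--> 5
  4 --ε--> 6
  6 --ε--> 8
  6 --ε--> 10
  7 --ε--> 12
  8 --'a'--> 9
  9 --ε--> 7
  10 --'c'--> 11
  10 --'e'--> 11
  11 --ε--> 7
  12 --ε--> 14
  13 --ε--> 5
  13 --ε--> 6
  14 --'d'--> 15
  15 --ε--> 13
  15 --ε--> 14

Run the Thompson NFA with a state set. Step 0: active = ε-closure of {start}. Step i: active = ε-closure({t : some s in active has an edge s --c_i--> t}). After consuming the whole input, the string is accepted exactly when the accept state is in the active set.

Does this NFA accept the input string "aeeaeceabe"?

initial (ε-close {0}): {0,2}
'a' @ 1: {}  — no active states
rest 'eeaeceabe' ignored (set empty)
final: {}; accept 5 not in set

Answer: REJECT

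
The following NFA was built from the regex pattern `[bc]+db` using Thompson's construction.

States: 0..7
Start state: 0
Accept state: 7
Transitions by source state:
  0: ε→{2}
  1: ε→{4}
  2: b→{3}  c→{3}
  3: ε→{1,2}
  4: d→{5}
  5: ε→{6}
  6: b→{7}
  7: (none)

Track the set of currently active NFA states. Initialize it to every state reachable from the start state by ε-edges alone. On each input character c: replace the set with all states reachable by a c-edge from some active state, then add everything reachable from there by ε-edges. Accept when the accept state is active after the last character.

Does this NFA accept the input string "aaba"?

Answer: REJECT

Steps:
start: ε-closure({0}) = {0,2}
'a' @ 1: {}  — state set empty
rest 'aba' ignored (set empty)
final: {}; accept 7 not in set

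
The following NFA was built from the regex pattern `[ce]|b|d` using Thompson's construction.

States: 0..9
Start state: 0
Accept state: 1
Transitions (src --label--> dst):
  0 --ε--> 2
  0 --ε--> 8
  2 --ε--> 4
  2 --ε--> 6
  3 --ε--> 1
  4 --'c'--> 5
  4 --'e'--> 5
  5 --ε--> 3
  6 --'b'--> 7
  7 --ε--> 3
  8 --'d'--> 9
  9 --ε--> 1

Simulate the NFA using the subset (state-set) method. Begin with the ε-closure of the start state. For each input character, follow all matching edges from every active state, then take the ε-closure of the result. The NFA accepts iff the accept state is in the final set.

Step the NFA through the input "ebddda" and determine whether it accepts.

Answer: REJECT

Derivation:
initial (ε-close {0}): {0,2,4,6,8}
'e' @ 1: {1,3,5}  ✓accept
'b' @ 2: {}  — no active states
rest 'ddda' ignored (set empty)
after full input: {}  (accept=1 not in)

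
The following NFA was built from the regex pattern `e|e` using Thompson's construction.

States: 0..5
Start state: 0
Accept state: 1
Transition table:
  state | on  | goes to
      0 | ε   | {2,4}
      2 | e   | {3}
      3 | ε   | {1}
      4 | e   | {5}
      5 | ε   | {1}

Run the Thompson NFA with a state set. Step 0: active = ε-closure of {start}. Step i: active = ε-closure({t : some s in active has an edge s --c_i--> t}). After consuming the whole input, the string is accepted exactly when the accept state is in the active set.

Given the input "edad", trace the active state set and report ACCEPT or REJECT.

Answer: REJECT

Steps:
S₀ = ε-closure({0}) = {0,2,4}
'e' @ 1: {1,3,5}  (accept∈set)
'd' @ 2: {}  — no active states
rest 'ad' ignored (set empty)
end set {} — state 1 not in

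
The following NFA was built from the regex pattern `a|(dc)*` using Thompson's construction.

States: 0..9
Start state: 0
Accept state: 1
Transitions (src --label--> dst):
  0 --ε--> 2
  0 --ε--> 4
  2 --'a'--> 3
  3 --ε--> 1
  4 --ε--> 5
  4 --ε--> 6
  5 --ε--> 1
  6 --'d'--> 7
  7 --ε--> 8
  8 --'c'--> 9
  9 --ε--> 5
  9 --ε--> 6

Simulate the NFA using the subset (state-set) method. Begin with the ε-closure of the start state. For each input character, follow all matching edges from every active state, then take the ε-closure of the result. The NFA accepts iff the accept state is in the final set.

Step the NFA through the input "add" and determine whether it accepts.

Answer: REJECT

Steps:
S₀ = ε-closure({0}) = {0,1,2,4,5,6}
'a' @ 1: {1,3}  ✓accept
'd' @ 2: {}  — no active states
rest 'd' ignored (set empty)
final: {}; accept 1 not in set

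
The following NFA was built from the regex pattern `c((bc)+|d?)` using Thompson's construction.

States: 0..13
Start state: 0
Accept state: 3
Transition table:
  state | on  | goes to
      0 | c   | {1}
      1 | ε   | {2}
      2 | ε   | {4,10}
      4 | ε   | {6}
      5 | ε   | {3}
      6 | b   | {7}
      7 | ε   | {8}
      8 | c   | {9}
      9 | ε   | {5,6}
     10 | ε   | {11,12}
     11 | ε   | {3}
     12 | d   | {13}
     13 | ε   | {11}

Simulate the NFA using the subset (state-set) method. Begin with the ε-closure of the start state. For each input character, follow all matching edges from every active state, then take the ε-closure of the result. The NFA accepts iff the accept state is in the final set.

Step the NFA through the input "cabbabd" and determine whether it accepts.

Answer: REJECT

Trace:
S₀ = ε-closure({0}) = {0}
'c' @ 1: {1,2,3,4,6,10,11,12}  (accept∈set)
'a' @ 2: {}  — no active states
rest 'bbabd' ignored (set empty)
after full input: {}  (accept=3 not in)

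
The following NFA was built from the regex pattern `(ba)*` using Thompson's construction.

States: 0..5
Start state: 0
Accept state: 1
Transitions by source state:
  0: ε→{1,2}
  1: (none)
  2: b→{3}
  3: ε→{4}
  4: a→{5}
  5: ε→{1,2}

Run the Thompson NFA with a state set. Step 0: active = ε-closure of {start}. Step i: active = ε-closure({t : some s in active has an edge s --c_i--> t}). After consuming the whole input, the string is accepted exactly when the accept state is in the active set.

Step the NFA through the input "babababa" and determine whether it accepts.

Answer: ACCEPT

Derivation:
start: ε-closure({0}) = {0,1,2}
'b' @ 1: {3,4}
'a' @ 2: {1,2,5}  (accept∈set)
'b' @ 3: {3,4}
'a' @ 4: {1,2,5}  (accept∈set)
'b' @ 5: {3,4}
'a' @ 6: {1,2,5}  (accept∈set)
'b' @ 7: {3,4}
'a' @ 8: {1,2,5}  (accept∈set)
final: {1,2,5}; accept 1 in set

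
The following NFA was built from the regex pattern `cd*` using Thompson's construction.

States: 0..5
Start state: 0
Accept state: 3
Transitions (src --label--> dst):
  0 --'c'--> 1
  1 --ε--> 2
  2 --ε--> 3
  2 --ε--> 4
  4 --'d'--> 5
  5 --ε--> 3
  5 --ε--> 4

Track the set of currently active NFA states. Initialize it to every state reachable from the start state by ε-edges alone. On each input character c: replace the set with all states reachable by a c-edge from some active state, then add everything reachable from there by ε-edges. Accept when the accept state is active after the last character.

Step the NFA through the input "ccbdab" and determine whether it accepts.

Answer: REJECT

Steps:
initial (ε-close {0}): {0}
'c' @ 1: {1,2,3,4}  ✓accept
'c' @ 2: {}  — dead — no transitions
rest 'bdab' ignored (set empty)
after full input: {}  (accept=3 not in)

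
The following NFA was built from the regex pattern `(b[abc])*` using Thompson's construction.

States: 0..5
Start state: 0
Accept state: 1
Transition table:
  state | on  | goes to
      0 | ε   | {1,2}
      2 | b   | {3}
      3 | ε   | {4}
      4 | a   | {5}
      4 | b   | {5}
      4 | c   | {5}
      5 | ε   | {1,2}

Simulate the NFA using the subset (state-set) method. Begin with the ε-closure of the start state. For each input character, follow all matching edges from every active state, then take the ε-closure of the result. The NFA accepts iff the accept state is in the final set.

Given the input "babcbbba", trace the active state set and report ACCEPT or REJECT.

Answer: ACCEPT

Steps:
S₀ = ε-closure({0}) = {0,1,2}
'b' @ 1: {3,4}
'a' @ 2: {1,2,5}  [accepting]
'b' @ 3: {3,4}
'c' @ 4: {1,2,5}  [accepting]
'b' @ 5: {3,4}
'b' @ 6: {1,2,5}  [accepting]
'b' @ 7: {3,4}
'a' @ 8: {1,2,5}  [accepting]
after full input: {1,2,5}  (accept=1 in)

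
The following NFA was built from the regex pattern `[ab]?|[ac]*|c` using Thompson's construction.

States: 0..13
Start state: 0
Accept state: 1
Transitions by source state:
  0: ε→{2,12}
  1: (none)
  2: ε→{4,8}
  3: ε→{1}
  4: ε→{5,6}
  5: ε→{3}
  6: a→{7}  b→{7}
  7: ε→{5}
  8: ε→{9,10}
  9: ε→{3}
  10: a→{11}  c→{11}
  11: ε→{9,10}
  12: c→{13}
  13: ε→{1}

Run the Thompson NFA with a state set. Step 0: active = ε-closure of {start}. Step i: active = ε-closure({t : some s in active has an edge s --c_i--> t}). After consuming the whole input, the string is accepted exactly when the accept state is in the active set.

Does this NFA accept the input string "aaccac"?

Answer: ACCEPT

Steps:
start: ε-closure({0}) = {0,1,2,3,4,5,6,8,9,10,12}
'a' @ 1: {1,3,5,7,9,10,11}  [accepting]
'a' @ 2: {1,3,9,10,11}  [accepting]
'c' @ 3: {1,3,9,10,11}  [accepting]
'c' @ 4: {1,3,9,10,11}  [accepting]
'a' @ 5: {1,3,9,10,11}  [accepting]
'c' @ 6: {1,3,9,10,11}  [accepting]
after full input: {1,3,9,10,11}  (accept=1 in)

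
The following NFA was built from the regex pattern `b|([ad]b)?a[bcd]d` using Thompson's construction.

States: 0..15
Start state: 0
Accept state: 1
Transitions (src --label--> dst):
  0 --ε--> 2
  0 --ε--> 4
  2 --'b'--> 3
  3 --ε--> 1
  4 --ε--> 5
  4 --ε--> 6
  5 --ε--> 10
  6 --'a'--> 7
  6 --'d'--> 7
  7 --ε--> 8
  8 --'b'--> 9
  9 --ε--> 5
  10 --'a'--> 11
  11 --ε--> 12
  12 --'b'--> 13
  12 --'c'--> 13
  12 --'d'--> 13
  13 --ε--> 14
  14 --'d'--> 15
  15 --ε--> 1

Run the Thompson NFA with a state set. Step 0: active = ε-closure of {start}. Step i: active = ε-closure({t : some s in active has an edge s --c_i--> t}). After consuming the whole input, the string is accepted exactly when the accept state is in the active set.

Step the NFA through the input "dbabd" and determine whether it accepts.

start: ε-closure({0}) = {0,2,4,5,6,10}
'd' @ 1: {7,8}
'b' @ 2: {5,9,10}
'a' @ 3: {11,12}
'b' @ 4: {13,14}
'd' @ 5: {1,15}  (accept∈set)
end set {1,15} — state 1 in

Answer: ACCEPT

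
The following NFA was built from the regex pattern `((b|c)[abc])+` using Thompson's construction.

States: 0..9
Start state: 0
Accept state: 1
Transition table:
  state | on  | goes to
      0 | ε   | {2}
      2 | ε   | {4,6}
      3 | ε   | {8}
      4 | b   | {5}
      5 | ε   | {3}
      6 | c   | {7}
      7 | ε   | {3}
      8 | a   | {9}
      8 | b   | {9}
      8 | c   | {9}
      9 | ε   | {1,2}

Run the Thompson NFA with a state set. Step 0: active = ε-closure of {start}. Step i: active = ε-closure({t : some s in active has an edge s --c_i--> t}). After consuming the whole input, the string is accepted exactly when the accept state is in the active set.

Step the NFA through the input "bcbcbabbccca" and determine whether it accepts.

start: ε-closure({0}) = {0,2,4,6}
'b' @ 1: {3,5,8}
'c' @ 2: {1,2,4,6,9}  [accepting]
'b' @ 3: {3,5,8}
'c' @ 4: {1,2,4,6,9}  [accepting]
'b' @ 5: {3,5,8}
'a' @ 6: {1,2,4,6,9}  [accepting]
'b' @ 7: {3,5,8}
'b' @ 8: {1,2,4,6,9}  [accepting]
'c' @ 9: {3,7,8}
'c' @ 10: {1,2,4,6,9}  [accepting]
'c' @ 11: {3,7,8}
'a' @ 12: {1,2,4,6,9}  [accepting]
final: {1,2,4,6,9}; accept 1 in set

Answer: ACCEPT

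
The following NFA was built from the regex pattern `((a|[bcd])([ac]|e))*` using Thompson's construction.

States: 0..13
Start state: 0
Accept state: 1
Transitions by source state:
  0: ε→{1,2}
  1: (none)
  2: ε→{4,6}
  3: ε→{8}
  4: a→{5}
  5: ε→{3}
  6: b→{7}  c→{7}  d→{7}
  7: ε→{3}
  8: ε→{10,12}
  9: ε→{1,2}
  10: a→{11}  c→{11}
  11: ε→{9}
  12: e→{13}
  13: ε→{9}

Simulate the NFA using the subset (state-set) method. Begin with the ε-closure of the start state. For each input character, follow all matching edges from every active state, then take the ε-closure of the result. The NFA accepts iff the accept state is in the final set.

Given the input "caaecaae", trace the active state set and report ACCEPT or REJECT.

Answer: ACCEPT

Trace:
S₀ = ε-closure({0}) = {0,1,2,4,6}
'c' @ 1: {3,7,8,10,12}
'a' @ 2: {1,2,4,6,9,11}  (accept∈set)
'a' @ 3: {3,5,8,10,12}
'e' @ 4: {1,2,4,6,9,13}  (accept∈set)
'c' @ 5: {3,7,8,10,12}
'a' @ 6: {1,2,4,6,9,11}  (accept∈set)
'a' @ 7: {3,5,8,10,12}
'e' @ 8: {1,2,4,6,9,13}  (accept∈set)
end set {1,2,4,6,9,13} — state 1 in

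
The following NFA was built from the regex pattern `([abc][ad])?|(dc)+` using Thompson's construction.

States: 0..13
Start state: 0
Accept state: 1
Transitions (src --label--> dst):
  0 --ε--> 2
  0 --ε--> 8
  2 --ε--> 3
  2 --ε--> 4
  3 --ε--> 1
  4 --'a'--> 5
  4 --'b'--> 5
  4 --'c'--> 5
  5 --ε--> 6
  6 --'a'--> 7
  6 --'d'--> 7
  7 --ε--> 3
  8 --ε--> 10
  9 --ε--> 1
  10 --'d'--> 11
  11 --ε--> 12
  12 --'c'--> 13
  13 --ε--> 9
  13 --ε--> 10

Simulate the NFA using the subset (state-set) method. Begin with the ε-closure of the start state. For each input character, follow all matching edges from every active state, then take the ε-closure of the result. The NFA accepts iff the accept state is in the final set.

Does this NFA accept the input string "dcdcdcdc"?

initial (ε-close {0}): {0,1,2,3,4,8,10}
'd' @ 1: {11,12}
'c' @ 2: {1,9,10,13}  ✓accept
'd' @ 3: {11,12}
'c' @ 4: {1,9,10,13}  ✓accept
'd' @ 5: {11,12}
'c' @ 6: {1,9,10,13}  ✓accept
'd' @ 7: {11,12}
'c' @ 8: {1,9,10,13}  ✓accept
final: {1,9,10,13}; accept 1 in set

Answer: ACCEPT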